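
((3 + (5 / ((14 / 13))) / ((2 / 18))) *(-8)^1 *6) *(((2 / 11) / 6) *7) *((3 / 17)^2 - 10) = 1313736 / 289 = 4545.80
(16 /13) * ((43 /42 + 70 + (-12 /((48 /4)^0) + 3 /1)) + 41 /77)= 231208 /3003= 76.99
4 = 4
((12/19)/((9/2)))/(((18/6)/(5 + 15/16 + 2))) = 127/342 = 0.37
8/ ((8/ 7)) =7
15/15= 1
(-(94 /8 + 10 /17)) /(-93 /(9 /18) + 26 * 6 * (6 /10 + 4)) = -4195 /180744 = -0.02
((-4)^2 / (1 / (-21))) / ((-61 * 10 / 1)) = 168 / 305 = 0.55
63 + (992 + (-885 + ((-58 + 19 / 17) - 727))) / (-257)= 286754 / 4369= 65.63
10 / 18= 0.56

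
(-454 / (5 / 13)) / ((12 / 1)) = -2951 / 30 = -98.37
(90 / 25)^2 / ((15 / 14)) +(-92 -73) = -19113 / 125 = -152.90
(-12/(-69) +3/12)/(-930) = -0.00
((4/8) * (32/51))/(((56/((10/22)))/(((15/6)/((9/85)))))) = 125/2079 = 0.06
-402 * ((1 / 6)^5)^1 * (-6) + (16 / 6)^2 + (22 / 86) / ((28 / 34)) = 502699 / 65016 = 7.73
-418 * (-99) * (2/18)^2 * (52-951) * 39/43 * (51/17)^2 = -161210478/43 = -3749080.88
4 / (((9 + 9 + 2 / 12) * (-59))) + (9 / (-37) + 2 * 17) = 8031431 / 237947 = 33.75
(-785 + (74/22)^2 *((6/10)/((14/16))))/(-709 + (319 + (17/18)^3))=19196722008/9611616245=2.00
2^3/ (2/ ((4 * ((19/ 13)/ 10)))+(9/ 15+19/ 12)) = 9120/ 6389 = 1.43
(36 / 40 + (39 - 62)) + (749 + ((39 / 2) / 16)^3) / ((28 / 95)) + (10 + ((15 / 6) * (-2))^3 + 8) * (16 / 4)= 9621368973 / 4587520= 2097.29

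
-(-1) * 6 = 6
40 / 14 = 20 / 7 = 2.86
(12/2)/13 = 6/13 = 0.46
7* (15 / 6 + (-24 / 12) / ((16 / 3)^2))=2177 / 128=17.01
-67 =-67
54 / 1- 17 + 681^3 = 315821278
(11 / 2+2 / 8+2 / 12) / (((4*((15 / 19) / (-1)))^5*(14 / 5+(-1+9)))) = -175803029 / 100776960000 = -0.00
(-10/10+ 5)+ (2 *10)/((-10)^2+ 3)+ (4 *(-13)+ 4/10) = -24414/515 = -47.41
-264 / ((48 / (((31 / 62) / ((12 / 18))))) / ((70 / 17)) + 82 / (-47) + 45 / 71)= -10277960 / 561861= -18.29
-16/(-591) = 16/591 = 0.03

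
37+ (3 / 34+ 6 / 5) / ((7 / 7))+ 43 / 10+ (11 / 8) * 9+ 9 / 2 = 8087 / 136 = 59.46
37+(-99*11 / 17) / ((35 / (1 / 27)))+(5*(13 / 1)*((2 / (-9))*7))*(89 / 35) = -220.18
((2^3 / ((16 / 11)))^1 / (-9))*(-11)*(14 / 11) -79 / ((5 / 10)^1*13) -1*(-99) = 11162 / 117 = 95.40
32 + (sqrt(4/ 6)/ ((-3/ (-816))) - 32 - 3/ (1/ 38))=-114 + 272 * sqrt(6)/ 3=108.09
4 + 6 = 10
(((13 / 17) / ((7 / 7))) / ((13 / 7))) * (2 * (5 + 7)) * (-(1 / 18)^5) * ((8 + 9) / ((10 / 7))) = -49 / 787320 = -0.00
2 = 2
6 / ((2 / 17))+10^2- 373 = -222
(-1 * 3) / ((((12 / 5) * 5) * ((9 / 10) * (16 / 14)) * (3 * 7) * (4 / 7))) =-35 / 1728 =-0.02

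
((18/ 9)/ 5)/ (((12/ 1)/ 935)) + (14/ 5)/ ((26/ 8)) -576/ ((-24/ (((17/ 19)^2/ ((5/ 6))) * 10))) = 36969731/ 140790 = 262.59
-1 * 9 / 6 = -3 / 2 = -1.50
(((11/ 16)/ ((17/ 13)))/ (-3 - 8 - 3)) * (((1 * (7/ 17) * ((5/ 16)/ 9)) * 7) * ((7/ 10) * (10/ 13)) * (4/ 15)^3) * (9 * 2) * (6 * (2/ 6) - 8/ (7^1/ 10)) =847/ 130050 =0.01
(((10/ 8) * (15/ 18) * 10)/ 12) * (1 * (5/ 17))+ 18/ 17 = 3217/ 2448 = 1.31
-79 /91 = -0.87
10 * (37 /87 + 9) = 8200 /87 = 94.25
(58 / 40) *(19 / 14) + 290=81751 / 280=291.97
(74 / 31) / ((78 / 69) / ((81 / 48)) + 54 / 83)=1907091 / 1054961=1.81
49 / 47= 1.04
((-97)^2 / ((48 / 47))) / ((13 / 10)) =2211115 / 312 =7086.91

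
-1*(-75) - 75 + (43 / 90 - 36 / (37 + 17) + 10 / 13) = 679 / 1170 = 0.58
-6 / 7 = -0.86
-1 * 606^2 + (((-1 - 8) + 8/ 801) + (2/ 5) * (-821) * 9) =-1482653363/ 4005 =-370200.59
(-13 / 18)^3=-2197 / 5832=-0.38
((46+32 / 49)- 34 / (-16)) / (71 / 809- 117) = -15468889 / 37076144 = -0.42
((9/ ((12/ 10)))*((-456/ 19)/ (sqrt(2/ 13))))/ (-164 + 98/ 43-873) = 0.44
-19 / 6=-3.17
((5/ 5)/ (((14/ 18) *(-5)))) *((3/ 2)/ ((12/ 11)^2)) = -363/ 1120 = -0.32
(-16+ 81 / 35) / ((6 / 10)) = -479 / 21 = -22.81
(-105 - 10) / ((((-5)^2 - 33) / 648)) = 9315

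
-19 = -19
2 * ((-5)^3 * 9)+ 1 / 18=-2249.94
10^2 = 100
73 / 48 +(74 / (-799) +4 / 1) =208183 / 38352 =5.43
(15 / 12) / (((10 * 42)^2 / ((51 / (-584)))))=-17 / 27471360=-0.00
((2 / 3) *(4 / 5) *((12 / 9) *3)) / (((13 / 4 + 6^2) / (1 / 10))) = 64 / 11775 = 0.01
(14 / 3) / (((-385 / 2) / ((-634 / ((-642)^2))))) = 0.00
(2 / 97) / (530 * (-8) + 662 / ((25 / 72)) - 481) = -50 / 6825017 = -0.00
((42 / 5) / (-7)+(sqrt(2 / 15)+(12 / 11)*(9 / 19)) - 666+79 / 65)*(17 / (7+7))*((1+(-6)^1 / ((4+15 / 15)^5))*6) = -205434909327 / 42453125+53023*sqrt(30) / 109375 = -4836.44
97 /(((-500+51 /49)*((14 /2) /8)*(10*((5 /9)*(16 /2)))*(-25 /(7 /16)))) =0.00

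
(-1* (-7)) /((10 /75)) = 105 /2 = 52.50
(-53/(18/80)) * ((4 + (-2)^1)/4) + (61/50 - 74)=-190.56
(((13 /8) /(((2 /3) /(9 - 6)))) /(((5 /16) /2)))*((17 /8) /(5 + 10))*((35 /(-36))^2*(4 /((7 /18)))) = 1547 /24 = 64.46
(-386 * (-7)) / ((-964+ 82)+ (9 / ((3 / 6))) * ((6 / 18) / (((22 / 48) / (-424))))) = -14861 / 35379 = -0.42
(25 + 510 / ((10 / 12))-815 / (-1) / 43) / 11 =28206 / 473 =59.63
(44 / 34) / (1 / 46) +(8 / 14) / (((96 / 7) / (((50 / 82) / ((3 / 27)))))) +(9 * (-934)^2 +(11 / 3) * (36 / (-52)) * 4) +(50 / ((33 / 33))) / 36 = 5122095947467 / 652392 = 7851254.99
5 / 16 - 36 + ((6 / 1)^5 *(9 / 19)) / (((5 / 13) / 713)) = 10378852891 / 1520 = 6828192.69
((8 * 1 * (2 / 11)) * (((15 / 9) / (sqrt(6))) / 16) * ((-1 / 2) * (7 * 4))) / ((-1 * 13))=35 * sqrt(6) / 1287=0.07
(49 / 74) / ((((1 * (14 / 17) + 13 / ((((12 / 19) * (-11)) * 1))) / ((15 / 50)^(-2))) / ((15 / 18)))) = -4581500 / 782883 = -5.85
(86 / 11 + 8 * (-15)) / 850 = -617 / 4675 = -0.13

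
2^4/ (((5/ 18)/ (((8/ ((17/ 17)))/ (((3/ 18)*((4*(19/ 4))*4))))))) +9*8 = 10296/ 95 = 108.38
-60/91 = -0.66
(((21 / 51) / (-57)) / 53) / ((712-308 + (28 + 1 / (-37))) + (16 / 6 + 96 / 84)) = -1813 / 5796544757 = -0.00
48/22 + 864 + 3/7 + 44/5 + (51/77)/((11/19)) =3712208/4235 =876.55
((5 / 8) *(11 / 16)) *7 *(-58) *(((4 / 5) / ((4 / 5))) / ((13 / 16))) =-11165 / 52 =-214.71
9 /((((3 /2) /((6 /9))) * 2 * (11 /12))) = 24 /11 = 2.18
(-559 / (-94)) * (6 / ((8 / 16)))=3354 / 47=71.36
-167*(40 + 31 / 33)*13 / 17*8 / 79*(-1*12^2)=1126280064 / 14773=76239.09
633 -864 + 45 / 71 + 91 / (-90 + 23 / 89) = -18744343 / 81011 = -231.38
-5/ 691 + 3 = 2068/ 691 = 2.99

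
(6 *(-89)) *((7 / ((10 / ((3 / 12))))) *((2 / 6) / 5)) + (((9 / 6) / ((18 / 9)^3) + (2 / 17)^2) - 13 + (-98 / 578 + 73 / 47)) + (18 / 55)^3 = -636740145809 / 36157946000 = -17.61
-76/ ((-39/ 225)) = 5700/ 13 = 438.46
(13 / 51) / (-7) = -13 / 357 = -0.04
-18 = -18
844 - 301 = 543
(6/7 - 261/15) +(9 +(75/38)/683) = -6849231/908390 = -7.54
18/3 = 6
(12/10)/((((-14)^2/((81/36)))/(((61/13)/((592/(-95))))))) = -31293/3016832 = -0.01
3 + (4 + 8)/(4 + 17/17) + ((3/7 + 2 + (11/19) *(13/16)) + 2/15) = 269159/31920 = 8.43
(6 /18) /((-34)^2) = 1 /3468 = 0.00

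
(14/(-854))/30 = -1/1830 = -0.00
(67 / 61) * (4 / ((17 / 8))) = 2144 / 1037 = 2.07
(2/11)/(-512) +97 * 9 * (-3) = -7375105/2816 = -2619.00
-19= -19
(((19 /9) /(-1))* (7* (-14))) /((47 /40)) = 74480 /423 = 176.08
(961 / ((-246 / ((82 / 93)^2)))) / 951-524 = -13454830 / 25677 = -524.00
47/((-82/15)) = -705/82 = -8.60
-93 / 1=-93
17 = 17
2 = 2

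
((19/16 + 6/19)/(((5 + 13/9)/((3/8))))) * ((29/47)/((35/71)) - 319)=-27799767/1000160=-27.80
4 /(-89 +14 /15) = -60 /1321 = -0.05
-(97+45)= -142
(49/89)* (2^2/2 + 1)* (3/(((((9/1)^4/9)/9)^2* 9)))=49/583929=0.00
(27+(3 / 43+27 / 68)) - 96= -200391 / 2924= -68.53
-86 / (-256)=43 / 128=0.34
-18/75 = -6/25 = -0.24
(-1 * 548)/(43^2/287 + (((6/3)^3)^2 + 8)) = -157276/22513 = -6.99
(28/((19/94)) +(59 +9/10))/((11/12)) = 226206/1045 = 216.47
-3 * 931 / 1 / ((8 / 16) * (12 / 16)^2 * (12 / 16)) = -119168 / 9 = -13240.89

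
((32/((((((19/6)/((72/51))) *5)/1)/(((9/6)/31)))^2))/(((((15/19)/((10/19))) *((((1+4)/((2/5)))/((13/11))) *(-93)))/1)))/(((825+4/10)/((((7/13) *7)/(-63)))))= 0.00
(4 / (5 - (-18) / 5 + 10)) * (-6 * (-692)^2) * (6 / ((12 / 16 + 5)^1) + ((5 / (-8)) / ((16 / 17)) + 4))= -1929372985 / 713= -2705992.97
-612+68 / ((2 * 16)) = -4879 / 8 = -609.88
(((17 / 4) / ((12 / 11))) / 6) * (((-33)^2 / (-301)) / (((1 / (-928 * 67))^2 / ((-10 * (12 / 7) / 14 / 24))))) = 6833804729840 / 14749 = 463340208.14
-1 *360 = -360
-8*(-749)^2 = -4488008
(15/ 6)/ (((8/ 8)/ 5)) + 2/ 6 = 12.83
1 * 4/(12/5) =5/3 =1.67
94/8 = 47/4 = 11.75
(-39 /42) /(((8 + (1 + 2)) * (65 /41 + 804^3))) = -533 /3281502391706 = -0.00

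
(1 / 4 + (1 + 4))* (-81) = -425.25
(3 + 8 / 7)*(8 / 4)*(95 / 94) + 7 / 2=7813 / 658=11.87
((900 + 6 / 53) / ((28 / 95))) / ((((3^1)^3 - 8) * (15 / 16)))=63608 / 371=171.45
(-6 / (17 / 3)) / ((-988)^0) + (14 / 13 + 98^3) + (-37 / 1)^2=208305985 / 221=942561.02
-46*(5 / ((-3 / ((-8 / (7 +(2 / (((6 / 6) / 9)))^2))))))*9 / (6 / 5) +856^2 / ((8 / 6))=181897112 / 331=549538.10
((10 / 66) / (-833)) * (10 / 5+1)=-5 / 9163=-0.00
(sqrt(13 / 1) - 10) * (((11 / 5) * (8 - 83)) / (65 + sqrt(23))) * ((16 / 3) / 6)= -1300 * sqrt(13) / 573 - 200 * sqrt(23) / 573 + 20 * sqrt(299) / 573 + 13000 / 573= 13.44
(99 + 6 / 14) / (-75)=-232 / 175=-1.33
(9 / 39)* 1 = 3 / 13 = 0.23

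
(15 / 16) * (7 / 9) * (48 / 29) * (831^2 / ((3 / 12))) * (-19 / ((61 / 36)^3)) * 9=-771318407543040 / 6582449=-117178030.17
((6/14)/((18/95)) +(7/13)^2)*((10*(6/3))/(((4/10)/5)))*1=2264125/3549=637.96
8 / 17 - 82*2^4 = -22296 / 17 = -1311.53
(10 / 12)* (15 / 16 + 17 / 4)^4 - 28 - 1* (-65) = 251840597 / 393216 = 640.46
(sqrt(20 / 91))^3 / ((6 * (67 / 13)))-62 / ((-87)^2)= -62 / 7569 + 20 * sqrt(455) / 128037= -0.00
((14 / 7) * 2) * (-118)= -472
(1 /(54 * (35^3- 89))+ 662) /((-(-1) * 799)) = 1529513929 /1846044756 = 0.83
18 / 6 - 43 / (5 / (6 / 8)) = -69 / 20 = -3.45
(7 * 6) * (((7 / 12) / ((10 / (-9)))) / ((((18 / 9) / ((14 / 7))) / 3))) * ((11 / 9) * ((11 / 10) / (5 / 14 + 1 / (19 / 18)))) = -2365671 / 34700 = -68.17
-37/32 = -1.16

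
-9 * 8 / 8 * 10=-90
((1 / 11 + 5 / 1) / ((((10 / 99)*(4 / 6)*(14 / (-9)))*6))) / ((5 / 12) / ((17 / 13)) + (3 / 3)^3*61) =-8262 / 62545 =-0.13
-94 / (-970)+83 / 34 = 2.54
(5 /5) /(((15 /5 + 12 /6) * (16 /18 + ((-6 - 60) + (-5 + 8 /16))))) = -18 /6265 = -0.00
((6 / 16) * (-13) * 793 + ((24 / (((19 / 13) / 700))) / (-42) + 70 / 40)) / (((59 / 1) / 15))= -9434205 / 8968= -1051.99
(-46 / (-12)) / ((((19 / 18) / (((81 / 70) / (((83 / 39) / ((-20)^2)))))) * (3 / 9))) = 26156520 / 11039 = 2369.46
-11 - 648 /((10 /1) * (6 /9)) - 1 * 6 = -114.20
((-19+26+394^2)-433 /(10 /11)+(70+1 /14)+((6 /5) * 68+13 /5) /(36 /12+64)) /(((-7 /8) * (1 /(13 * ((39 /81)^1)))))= -490904677952 /443205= -1107624.41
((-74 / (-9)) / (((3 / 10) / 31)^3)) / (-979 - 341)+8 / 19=-1047089498 / 152361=-6872.42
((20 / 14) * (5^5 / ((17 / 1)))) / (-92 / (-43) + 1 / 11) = 2956250 / 25109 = 117.74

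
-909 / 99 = -101 / 11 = -9.18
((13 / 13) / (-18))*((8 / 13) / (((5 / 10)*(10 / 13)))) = -4 / 45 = -0.09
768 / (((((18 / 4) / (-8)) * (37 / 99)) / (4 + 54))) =-7839744 / 37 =-211884.97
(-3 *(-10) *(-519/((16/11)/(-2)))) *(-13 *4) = -1113255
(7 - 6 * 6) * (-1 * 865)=25085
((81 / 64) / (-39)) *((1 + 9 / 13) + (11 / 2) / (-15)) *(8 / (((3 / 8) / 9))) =-13959 / 1690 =-8.26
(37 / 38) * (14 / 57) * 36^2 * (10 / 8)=387.42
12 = 12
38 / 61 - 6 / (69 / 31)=-2908 / 1403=-2.07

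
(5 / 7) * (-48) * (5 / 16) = -75 / 7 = -10.71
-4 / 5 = -0.80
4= 4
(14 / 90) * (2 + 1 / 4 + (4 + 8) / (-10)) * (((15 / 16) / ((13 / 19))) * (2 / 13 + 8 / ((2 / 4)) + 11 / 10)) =2088233 / 540800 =3.86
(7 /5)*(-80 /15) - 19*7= -2107 /15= -140.47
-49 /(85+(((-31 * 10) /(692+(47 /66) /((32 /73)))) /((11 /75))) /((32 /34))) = -2050909 /3422185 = -0.60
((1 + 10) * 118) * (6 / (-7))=-7788 / 7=-1112.57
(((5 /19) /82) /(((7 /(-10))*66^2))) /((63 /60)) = -125 /124704657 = -0.00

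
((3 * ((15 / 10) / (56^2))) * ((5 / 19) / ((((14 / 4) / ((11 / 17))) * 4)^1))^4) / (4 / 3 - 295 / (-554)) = 68437524375 / 4066305952969094460416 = 0.00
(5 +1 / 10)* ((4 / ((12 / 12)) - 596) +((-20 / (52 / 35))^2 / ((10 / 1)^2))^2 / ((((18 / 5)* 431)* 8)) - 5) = -287843359098011 / 94539194880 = -3044.70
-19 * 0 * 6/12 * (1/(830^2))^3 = 0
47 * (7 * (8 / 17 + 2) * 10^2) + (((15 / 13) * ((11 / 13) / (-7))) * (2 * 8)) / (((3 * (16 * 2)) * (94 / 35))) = 43902544925 / 540124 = 81282.34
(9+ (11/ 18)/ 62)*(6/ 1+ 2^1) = 20110/ 279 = 72.08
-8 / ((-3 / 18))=48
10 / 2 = 5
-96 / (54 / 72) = -128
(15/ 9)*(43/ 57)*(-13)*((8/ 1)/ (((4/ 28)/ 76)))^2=-2664596480/ 9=-296066275.56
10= 10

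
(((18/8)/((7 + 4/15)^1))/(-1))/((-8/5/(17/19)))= 11475/66272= 0.17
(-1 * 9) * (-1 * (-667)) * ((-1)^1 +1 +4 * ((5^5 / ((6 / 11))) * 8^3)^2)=-206609920000000000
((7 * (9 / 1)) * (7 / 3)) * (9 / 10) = 1323 / 10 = 132.30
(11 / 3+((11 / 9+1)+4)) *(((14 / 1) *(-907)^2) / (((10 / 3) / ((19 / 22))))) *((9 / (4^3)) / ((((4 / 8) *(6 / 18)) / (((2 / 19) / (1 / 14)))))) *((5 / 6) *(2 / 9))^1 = 3587572289 / 528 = 6794644.49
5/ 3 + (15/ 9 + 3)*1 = 19/ 3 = 6.33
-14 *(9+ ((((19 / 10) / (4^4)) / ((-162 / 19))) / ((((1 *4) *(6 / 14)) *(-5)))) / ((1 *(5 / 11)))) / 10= -7838402579 / 622080000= -12.60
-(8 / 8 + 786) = -787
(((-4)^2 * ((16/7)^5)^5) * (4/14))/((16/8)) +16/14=20282409614380219381258970492472/9387480337647754305649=2160580782.58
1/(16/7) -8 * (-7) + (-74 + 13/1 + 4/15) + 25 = 4969/240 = 20.70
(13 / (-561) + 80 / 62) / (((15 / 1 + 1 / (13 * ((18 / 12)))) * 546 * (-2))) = -22037 / 285838476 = -0.00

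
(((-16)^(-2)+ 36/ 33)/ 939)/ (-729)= -3083/ 1927639296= -0.00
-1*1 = -1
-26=-26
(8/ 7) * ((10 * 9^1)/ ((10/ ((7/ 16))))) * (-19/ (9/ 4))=-38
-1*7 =-7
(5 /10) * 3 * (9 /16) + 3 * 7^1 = 699 /32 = 21.84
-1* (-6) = 6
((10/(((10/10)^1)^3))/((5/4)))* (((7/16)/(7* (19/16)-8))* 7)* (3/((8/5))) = 147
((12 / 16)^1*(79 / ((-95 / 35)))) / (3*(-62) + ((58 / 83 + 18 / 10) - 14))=32785 / 296628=0.11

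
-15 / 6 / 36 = -5 / 72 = -0.07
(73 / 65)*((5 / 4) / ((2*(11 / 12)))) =219 / 286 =0.77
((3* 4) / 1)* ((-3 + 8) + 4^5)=12348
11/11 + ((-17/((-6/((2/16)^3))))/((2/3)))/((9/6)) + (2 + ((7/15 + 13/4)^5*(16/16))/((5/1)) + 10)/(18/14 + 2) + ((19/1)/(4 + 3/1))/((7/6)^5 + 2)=122745966490371761/2531962314000000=48.48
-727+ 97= -630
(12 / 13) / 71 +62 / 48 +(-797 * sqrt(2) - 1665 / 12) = -797 * sqrt(2) - 3044689 / 22152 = -1264.57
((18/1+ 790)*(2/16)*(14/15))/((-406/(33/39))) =-1111/5655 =-0.20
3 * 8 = 24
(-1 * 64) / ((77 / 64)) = -4096 / 77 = -53.19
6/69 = 2/23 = 0.09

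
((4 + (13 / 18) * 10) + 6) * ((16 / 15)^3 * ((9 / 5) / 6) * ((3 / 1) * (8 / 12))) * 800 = 4063232 / 405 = 10032.67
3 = 3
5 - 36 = -31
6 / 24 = 1 / 4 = 0.25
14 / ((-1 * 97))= -14 / 97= -0.14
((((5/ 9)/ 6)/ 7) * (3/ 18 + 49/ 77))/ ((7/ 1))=265/ 174636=0.00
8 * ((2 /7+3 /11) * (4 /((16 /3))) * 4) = 1032 /77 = 13.40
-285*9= -2565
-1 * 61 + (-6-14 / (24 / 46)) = -563 / 6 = -93.83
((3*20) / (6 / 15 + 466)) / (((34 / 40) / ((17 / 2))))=750 / 583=1.29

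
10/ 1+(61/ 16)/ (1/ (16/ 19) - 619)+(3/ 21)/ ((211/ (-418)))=141779423/ 14600145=9.71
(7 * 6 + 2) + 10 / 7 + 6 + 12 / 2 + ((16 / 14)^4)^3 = 863604827422 / 13841287201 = 62.39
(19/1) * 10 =190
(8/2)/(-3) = -4/3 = -1.33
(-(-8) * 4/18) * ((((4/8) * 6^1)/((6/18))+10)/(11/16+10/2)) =4864/819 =5.94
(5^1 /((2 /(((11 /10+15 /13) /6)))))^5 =2159424884693 /2956466552832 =0.73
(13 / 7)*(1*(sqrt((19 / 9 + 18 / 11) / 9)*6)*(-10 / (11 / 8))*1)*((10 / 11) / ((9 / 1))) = -20800*sqrt(4081) / 251559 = -5.28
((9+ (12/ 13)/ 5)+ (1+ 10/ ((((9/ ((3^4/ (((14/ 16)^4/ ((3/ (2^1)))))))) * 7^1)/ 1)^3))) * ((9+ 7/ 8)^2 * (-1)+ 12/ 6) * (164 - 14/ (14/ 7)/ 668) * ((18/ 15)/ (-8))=22709540553274077009737283/ 26385807457500807680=860672.56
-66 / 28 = -33 / 14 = -2.36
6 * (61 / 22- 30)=-163.36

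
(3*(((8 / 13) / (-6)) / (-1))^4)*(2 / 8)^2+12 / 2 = 4626898 / 771147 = 6.00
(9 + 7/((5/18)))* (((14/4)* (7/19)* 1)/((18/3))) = 147/20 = 7.35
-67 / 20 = -3.35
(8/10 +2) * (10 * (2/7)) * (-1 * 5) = -40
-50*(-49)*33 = 80850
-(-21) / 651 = 1 / 31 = 0.03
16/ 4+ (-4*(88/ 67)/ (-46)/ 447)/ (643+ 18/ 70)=31016505236/ 7754125539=4.00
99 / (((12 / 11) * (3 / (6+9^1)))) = 453.75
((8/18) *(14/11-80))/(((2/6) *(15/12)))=-13856/165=-83.98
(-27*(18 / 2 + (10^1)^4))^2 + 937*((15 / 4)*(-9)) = 292124989701 / 4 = 73031247425.25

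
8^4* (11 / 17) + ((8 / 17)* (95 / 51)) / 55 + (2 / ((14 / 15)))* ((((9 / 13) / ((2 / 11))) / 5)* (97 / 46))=211890178729 / 79843764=2653.81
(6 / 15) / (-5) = -2 / 25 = -0.08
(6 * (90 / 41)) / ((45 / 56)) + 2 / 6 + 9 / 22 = 46361 / 2706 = 17.13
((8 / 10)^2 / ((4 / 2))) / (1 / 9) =72 / 25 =2.88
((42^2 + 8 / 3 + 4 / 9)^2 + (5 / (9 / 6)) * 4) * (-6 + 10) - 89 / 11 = 11129277815 / 891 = 12490771.96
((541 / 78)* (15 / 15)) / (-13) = -541 / 1014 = -0.53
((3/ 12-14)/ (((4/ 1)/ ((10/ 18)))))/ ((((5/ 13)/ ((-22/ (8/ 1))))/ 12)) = 7865/ 48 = 163.85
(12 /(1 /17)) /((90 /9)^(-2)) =20400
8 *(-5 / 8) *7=-35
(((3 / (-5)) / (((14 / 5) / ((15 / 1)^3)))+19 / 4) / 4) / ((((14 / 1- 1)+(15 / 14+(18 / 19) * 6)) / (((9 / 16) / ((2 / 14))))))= -35.80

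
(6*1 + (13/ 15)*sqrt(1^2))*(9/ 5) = 309/ 25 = 12.36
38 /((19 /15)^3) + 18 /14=50499 /2527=19.98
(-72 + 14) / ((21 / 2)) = -5.52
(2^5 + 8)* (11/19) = 440/19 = 23.16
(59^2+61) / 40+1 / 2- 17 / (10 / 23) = 999 / 20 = 49.95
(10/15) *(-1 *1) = -2/3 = -0.67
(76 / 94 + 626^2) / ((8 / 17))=156554785 / 188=832738.22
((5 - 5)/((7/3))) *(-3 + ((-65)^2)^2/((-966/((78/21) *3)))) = 0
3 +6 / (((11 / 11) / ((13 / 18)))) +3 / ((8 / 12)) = 71 / 6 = 11.83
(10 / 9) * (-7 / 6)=-35 / 27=-1.30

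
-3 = -3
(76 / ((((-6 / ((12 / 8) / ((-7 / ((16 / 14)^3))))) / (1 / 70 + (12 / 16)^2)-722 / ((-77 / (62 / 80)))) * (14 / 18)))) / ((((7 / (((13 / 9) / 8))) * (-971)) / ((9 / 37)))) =-52655460 / 3318218043343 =-0.00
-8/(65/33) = -264/65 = -4.06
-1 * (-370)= 370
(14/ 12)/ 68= 0.02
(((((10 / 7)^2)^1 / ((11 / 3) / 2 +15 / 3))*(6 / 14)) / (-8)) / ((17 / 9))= -2025 / 239071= -0.01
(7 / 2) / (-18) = -7 / 36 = -0.19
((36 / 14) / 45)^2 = 0.00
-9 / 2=-4.50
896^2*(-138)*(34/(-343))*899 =9872783067.43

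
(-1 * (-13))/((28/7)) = 13/4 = 3.25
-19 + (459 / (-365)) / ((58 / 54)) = -213508 / 10585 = -20.17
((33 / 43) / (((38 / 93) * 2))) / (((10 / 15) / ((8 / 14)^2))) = 18414 / 40033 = 0.46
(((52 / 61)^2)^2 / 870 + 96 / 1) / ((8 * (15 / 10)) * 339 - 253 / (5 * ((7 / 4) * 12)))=4047441831776 / 171407676282043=0.02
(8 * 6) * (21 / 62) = 504 / 31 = 16.26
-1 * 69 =-69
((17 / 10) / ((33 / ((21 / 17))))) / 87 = 7 / 9570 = 0.00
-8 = -8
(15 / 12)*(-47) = -235 / 4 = -58.75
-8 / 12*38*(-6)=152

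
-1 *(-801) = 801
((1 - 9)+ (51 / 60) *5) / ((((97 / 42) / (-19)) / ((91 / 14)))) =77805 / 388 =200.53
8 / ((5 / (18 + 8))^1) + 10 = 51.60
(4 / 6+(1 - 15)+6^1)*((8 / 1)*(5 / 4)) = -220 / 3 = -73.33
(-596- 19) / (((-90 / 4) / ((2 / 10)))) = 82 / 15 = 5.47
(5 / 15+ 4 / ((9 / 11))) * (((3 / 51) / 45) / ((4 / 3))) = 0.01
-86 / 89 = -0.97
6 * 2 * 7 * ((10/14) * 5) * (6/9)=200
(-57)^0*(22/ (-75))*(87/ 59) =-638/ 1475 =-0.43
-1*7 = -7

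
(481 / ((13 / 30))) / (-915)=-74 / 61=-1.21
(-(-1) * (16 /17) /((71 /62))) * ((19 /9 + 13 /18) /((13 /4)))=1984 /2769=0.72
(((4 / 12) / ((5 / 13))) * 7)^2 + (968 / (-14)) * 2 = -159833 / 1575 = -101.48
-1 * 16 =-16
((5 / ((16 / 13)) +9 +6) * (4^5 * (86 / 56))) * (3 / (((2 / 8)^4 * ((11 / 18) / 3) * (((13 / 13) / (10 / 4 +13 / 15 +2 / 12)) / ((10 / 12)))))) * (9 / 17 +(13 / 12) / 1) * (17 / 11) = 829426417.19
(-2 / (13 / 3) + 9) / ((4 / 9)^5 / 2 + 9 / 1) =6554439 / 6915389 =0.95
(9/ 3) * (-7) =-21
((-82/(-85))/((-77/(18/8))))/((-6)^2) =-41/52360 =-0.00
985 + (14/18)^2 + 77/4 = 325573/324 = 1004.85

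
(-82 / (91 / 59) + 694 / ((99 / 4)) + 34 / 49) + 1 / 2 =-23.93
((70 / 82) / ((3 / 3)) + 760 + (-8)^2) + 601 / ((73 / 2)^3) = 13156363051 / 15949697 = 824.87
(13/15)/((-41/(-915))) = 793/41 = 19.34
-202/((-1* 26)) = 101/13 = 7.77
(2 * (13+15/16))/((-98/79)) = -17617/784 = -22.47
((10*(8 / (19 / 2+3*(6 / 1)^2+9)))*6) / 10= 96 / 253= 0.38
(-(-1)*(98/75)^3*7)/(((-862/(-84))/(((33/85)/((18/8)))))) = 4058419904/15455390625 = 0.26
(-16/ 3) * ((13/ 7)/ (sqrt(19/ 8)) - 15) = 80 - 416 * sqrt(38)/ 399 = 73.57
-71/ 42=-1.69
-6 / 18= -1 / 3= -0.33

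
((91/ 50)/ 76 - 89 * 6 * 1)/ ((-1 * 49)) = 2029109/ 186200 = 10.90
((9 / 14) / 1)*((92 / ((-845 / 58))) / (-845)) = 24012 / 4998175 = 0.00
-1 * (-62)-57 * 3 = -109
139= 139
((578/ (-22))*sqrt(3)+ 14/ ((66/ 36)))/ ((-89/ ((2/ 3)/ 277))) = -56/ 271183+ 578*sqrt(3)/ 813549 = 0.00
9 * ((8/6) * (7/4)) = 21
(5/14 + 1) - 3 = -23/14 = -1.64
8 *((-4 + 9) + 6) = 88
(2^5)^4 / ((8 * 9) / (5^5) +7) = 3276800000 / 21947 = 149305.14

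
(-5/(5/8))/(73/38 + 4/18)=-2736/733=-3.73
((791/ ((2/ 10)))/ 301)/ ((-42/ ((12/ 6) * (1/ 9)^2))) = -565/ 73143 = -0.01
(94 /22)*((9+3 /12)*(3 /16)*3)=15651 /704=22.23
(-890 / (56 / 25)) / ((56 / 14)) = -11125 / 112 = -99.33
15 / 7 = 2.14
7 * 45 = 315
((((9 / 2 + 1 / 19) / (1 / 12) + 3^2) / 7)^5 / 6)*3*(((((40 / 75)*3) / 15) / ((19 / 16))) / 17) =163.98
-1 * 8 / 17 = -8 / 17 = -0.47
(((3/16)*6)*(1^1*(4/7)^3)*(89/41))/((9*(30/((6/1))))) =0.01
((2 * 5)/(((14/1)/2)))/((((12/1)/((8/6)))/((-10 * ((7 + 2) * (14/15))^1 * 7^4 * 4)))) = -384160/3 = -128053.33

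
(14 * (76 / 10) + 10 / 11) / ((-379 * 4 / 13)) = -38363 / 41690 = -0.92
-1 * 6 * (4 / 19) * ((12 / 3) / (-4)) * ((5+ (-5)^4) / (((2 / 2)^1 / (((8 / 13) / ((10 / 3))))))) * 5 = 181440 / 247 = 734.57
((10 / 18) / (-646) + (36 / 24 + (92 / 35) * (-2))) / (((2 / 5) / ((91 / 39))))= -21.92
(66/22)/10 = 0.30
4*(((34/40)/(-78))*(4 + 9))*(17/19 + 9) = -1598/285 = -5.61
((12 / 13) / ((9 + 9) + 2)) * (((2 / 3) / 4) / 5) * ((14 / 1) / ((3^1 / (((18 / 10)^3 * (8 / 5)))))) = 13608 / 203125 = 0.07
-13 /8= -1.62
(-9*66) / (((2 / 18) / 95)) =-507870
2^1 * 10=20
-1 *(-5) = 5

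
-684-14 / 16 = -5479 / 8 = -684.88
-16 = -16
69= 69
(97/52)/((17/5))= 485/884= 0.55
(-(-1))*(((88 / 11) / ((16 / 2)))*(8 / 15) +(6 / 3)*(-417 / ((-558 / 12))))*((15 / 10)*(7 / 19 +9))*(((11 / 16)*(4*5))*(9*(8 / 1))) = 7965144 / 31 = 256940.13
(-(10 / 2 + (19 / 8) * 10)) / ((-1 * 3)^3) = 1.06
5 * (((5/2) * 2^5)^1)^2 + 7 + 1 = 32008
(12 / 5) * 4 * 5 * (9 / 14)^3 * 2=8748 / 343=25.50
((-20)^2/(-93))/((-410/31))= 40/123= 0.33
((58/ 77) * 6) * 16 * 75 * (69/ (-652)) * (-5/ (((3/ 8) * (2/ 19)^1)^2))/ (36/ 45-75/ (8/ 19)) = -924622080000/ 89024243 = -10386.18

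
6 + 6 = 12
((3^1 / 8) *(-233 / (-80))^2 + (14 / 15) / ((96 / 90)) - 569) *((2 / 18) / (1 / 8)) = -9641711 / 19200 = -502.17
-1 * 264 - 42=-306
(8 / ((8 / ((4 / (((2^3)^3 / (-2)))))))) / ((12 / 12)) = -1 / 64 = -0.02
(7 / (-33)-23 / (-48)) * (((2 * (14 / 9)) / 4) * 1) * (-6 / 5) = -0.25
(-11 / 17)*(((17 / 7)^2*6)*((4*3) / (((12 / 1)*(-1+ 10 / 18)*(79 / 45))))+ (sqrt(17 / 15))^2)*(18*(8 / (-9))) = -26583304 / 58065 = -457.82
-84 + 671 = 587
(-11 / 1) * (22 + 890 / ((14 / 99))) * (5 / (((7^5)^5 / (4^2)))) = -38903920 / 9387480337647754305649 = -0.00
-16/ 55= -0.29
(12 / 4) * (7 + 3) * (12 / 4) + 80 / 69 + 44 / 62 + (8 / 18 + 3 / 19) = 11274395 / 121923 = 92.47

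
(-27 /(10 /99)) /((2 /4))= -534.60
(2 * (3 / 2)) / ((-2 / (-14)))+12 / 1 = 33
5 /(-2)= -5 /2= -2.50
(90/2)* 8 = 360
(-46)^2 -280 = 1836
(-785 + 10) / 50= -31 / 2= -15.50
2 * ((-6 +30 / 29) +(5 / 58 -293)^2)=288609417 / 1682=171587.05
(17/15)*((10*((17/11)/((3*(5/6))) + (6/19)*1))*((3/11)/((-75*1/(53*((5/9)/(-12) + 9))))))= -425178296/23277375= -18.27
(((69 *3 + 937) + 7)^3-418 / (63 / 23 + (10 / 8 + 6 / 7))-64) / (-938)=-4759043744135 / 2927498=-1625635.18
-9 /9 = -1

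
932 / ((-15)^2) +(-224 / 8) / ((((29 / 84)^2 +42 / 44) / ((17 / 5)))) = -1584862772 / 18751275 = -84.52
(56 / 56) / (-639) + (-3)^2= 9.00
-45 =-45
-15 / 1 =-15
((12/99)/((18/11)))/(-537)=-0.00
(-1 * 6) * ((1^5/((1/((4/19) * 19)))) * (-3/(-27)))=-8/3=-2.67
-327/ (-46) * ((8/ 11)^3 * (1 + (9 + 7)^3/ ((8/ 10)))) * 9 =3858202368/ 30613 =126031.50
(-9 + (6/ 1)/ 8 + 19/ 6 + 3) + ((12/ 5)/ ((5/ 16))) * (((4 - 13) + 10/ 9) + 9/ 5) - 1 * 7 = -27923/ 500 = -55.85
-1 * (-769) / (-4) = -769 / 4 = -192.25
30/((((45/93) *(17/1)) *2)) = 31/17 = 1.82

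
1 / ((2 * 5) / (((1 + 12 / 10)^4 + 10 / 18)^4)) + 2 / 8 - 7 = 662082155591852481017 / 20022583007812500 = 33066.77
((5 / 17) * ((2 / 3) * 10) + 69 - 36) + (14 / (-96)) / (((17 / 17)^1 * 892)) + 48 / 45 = 43705423 / 1213120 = 36.03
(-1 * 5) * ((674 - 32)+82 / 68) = -109345 / 34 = -3216.03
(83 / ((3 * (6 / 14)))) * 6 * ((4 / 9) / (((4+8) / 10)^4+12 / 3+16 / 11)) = 7988750 / 349353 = 22.87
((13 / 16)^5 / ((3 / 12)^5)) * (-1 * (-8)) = 371293 / 128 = 2900.73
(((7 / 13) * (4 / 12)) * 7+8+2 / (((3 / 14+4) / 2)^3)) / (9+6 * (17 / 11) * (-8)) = -834394825 / 5743012977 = -0.15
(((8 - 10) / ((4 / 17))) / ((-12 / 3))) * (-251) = -4267 / 8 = -533.38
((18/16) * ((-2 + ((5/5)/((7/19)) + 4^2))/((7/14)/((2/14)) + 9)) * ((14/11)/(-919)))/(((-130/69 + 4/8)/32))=0.05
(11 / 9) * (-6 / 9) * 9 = -22 / 3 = -7.33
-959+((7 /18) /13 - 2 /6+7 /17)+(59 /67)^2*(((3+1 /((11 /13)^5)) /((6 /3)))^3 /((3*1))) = -71167765586053522293562667 /74594131455312278494542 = -954.07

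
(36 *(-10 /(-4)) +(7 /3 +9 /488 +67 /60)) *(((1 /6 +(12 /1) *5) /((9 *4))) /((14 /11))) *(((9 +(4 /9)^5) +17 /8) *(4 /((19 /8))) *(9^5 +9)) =274387987860049877 /2017113840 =136029996.14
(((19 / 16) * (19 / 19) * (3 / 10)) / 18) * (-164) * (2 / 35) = -779 / 4200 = -0.19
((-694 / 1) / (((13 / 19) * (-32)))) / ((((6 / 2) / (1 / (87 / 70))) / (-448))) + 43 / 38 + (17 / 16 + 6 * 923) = 1786181947 / 1031472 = 1731.68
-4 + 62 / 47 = -126 / 47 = -2.68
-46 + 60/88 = -997/22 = -45.32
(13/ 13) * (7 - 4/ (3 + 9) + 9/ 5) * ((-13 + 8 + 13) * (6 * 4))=1625.60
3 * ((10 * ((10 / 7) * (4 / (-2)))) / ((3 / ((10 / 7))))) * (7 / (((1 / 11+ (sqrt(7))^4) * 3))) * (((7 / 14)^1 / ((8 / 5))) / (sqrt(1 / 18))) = -1375 * sqrt(2) / 756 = -2.57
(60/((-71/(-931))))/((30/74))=137788/71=1940.68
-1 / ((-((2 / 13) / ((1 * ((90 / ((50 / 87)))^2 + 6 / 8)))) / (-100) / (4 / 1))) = -63763206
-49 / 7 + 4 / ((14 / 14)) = -3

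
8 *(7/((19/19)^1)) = 56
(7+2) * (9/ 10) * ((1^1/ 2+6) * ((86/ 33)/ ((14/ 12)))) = 45279/ 385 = 117.61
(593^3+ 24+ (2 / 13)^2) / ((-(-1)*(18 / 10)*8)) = 58735353155 / 4056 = 14481102.85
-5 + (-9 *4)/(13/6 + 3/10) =-725/37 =-19.59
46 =46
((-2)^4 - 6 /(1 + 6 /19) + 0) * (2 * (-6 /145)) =-3432 /3625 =-0.95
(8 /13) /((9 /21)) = 56 /39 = 1.44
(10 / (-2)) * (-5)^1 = 25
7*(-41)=-287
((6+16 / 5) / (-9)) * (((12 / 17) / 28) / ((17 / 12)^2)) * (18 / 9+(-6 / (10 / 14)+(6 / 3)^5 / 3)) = -47104 / 859775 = -0.05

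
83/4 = 20.75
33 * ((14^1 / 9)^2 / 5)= 2156 / 135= 15.97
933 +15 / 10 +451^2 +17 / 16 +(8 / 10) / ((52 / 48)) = 212510793 / 1040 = 204337.30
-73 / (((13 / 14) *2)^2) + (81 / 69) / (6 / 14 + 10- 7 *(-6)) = -30161516 / 1426529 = -21.14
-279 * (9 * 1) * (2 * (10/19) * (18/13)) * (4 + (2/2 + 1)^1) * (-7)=37966320/247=153709.80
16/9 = 1.78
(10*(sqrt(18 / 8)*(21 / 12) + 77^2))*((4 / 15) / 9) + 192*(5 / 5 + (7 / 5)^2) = 1569941 / 675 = 2325.84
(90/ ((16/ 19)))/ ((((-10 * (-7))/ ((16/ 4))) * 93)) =57/ 868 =0.07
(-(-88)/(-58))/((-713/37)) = 1628/20677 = 0.08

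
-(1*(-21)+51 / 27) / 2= 86 / 9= 9.56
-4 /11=-0.36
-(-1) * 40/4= 10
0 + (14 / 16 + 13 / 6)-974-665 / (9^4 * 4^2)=-101927987 / 104976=-970.96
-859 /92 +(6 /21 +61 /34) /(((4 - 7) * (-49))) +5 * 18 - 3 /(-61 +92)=1340053315 /16630012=80.58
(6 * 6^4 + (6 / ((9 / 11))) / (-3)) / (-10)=-34981 / 45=-777.36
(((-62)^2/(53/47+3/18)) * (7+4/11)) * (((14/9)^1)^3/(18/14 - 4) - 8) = -46979461376/228855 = -205280.47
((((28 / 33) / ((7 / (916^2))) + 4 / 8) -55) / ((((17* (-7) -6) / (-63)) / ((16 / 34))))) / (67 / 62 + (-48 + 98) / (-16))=-11792.87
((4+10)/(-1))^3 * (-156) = 428064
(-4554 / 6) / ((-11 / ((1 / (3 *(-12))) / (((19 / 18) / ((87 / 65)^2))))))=-522261 / 160550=-3.25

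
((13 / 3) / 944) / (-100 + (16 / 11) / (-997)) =-142571 / 3105899712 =-0.00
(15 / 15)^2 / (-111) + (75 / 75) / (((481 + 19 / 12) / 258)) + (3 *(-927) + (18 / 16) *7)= -14257837265 / 5142408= -2772.60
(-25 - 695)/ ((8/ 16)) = -1440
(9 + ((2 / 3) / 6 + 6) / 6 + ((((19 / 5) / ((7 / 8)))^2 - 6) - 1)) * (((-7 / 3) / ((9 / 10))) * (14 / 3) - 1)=-1535575751 / 5358150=-286.59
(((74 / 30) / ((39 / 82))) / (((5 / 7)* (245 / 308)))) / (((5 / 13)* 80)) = 16687 / 56250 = 0.30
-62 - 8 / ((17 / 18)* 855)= -62.01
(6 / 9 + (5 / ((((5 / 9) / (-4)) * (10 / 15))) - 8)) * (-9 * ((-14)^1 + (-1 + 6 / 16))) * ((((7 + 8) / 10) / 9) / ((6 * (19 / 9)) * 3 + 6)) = -2691 / 88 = -30.58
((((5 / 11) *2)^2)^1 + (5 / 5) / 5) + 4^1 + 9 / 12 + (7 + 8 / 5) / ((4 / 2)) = 4877 / 484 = 10.08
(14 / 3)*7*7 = 686 / 3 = 228.67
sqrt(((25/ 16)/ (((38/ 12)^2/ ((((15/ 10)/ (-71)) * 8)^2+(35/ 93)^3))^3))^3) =12143517545091915930249562720327921000 * sqrt(30872306319)/ 2721306971977348214052715328491497830681808076068447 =0.00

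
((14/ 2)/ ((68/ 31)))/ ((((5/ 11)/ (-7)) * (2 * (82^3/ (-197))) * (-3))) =-3291673/ 1124790720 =-0.00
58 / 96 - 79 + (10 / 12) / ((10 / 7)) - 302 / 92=-29843 / 368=-81.10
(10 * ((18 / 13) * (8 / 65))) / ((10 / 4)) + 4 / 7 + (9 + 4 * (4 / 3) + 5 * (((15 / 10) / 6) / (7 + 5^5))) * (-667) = -24426806801 / 2555280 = -9559.35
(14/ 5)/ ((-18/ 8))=-56/ 45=-1.24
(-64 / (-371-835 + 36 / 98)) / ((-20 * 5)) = -196 / 369225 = -0.00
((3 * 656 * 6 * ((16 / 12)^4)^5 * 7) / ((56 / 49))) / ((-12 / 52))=-114863780730503168 / 1162261467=-98827831.77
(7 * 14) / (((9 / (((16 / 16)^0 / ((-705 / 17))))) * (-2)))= 833 / 6345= 0.13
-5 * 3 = -15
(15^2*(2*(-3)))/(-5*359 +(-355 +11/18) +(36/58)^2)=20436300/32531617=0.63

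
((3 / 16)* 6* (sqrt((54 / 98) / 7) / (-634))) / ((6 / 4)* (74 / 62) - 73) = 837* sqrt(21) / 548625560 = 0.00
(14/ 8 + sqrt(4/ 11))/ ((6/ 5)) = 5*sqrt(11)/ 33 + 35/ 24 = 1.96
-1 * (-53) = 53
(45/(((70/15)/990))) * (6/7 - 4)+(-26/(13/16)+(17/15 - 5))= -22078612/735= -30038.93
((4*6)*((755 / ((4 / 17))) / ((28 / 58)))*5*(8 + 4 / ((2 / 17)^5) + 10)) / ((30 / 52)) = 6871093738795 / 28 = 245396204956.96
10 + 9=19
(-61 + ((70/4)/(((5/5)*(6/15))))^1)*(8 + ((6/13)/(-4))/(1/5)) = -13317/104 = -128.05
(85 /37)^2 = 7225 /1369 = 5.28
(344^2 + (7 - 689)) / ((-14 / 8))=-470616 / 7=-67230.86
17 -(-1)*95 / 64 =1183 / 64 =18.48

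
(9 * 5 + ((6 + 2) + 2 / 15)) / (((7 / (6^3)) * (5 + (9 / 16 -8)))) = -306048 / 455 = -672.63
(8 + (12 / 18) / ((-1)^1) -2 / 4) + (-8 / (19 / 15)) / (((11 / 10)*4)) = 5.40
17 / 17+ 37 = 38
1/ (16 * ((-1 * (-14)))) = 1/ 224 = 0.00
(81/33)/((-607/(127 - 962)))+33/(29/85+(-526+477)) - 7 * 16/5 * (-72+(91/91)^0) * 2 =39961690433/12552760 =3183.50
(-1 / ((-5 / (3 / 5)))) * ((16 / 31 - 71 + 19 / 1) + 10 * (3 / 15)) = -4602 / 775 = -5.94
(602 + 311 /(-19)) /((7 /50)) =556350 /133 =4183.08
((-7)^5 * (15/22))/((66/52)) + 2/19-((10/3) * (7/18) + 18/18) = -560565419/62073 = -9030.74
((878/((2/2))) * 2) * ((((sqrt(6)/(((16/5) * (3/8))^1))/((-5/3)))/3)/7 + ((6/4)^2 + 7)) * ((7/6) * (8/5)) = 454804/15 - 3512 * sqrt(6)/45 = 30129.10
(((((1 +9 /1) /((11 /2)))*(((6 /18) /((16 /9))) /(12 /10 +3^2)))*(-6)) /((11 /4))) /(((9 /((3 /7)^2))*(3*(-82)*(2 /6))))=75 /4132513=0.00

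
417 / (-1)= -417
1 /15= 0.07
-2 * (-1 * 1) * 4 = 8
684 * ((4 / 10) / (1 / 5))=1368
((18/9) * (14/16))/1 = 1.75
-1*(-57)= 57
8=8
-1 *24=-24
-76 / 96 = -19 / 24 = -0.79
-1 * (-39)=39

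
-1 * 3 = -3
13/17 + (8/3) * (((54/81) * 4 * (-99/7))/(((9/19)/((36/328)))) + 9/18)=-310379/14637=-21.21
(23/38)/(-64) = -23/2432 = -0.01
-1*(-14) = 14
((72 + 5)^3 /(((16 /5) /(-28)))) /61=-15978655 /244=-65486.29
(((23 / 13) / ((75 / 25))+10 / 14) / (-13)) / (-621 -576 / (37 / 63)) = 13172 / 210331485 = 0.00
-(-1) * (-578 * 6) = -3468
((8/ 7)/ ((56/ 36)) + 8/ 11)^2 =620944/ 290521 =2.14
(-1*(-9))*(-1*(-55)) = 495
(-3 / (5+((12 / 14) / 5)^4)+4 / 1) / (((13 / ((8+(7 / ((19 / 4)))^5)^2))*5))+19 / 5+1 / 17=790631673322067179091144 / 50841163127063728234205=15.55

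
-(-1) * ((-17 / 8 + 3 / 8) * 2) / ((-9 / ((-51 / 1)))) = -119 / 6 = -19.83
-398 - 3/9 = -1195/3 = -398.33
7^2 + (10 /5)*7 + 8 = 71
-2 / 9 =-0.22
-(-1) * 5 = 5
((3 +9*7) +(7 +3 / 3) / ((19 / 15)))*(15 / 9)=2290 / 19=120.53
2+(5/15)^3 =55/27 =2.04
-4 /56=-1 /14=-0.07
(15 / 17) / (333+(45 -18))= 1 / 408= 0.00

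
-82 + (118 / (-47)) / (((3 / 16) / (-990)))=619186 / 47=13174.17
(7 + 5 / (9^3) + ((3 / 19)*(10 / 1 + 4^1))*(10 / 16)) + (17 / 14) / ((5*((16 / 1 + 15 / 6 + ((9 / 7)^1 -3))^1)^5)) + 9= 3452319676006597963 / 198541105747312500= 17.39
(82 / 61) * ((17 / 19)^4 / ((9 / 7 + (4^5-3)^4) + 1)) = 47941054 / 60470734979656378523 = 0.00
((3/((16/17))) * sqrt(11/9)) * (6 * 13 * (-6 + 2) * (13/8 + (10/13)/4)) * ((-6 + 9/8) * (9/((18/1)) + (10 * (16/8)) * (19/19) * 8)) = 120670641 * sqrt(11)/256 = 1563356.40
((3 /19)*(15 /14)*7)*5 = 225 /38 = 5.92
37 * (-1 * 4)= -148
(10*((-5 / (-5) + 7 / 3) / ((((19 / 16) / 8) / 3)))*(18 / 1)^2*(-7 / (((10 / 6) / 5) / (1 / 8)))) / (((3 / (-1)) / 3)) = 10886400 / 19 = 572968.42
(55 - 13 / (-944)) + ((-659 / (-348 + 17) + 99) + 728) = 276219647 / 312464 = 884.00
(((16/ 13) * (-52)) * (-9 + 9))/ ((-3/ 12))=0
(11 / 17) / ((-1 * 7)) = -11 / 119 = -0.09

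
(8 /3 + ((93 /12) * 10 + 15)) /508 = 571 /3048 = 0.19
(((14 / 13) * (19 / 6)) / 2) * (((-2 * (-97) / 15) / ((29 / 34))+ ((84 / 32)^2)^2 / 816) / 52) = 981125372101 / 1965694648320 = 0.50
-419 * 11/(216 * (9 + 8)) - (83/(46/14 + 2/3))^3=-34011001/3672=-9262.26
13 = 13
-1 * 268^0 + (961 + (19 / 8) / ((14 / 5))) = 107615 / 112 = 960.85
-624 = -624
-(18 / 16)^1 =-9 / 8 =-1.12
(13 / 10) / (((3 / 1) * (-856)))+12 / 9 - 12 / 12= 2849 / 8560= 0.33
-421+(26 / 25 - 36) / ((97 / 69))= -1081231 / 2425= -445.87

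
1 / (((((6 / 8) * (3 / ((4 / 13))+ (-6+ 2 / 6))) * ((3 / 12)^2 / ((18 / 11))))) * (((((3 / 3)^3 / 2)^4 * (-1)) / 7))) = -73728 / 77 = -957.51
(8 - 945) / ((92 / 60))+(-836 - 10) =-33513 / 23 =-1457.09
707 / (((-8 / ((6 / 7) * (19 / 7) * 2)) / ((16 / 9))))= -15352 / 21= -731.05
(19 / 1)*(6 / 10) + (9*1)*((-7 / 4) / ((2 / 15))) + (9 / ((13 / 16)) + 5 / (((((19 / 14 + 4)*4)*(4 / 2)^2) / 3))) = -95.47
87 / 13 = 6.69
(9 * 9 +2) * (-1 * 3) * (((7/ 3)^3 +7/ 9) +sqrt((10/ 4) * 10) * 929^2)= -9670404617/ 9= -1074489401.89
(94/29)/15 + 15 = 6619/435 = 15.22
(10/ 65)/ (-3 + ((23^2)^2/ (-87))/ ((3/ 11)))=-261/ 20013721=-0.00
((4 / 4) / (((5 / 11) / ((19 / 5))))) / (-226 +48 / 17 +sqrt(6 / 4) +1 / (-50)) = -449376334 / 11997152113 - 3020050 * sqrt(6) / 35991456339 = -0.04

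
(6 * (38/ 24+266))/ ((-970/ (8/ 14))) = -3211/ 3395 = -0.95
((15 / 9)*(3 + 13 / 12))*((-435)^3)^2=184441700081953125 / 4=46110425020488281.25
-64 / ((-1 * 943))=64 / 943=0.07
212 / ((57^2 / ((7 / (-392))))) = -53 / 45486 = -0.00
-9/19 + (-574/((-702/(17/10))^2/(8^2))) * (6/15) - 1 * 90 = -26498029547/292602375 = -90.56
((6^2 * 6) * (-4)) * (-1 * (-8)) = -6912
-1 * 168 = -168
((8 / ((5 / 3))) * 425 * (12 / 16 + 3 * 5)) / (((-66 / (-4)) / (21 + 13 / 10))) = 477666 / 11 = 43424.18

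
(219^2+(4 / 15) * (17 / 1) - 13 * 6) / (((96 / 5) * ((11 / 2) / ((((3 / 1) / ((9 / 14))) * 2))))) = 4232.48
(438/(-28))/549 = -73/2562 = -0.03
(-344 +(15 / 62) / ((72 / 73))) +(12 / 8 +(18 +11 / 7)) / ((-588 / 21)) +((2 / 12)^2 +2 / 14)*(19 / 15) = -1129632929 / 3281040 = -344.29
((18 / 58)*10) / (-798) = -15 / 3857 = -0.00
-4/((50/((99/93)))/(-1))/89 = 66/68975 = 0.00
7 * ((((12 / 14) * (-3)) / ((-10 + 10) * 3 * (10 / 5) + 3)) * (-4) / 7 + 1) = 73 / 7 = 10.43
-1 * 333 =-333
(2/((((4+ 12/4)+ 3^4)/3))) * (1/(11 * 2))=3/968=0.00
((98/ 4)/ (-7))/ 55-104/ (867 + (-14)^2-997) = -541/ 330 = -1.64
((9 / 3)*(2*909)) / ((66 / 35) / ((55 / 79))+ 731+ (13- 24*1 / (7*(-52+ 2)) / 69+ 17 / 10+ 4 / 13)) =7.28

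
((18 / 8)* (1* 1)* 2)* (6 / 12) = 9 / 4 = 2.25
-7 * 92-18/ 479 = -308494/ 479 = -644.04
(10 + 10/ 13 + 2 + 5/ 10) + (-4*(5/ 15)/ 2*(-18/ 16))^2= 2877/ 208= 13.83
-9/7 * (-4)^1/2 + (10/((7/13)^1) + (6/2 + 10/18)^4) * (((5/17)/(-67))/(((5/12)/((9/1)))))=-27789862/1937439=-14.34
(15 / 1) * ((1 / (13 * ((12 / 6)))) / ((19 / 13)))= 15 / 38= 0.39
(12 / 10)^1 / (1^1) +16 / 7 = 122 / 35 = 3.49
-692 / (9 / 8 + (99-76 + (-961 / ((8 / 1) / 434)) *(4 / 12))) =16608 / 416495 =0.04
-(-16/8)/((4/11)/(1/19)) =11/38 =0.29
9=9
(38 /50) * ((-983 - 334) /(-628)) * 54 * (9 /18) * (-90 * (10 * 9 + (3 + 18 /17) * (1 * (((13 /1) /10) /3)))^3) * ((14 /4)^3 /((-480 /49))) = 129301888836285310672359 /9873164800000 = 13096296016.07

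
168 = 168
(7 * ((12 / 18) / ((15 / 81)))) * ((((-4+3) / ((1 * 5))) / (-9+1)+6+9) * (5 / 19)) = 37863 / 380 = 99.64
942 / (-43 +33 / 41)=-19311 / 865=-22.32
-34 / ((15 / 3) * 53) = -34 / 265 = -0.13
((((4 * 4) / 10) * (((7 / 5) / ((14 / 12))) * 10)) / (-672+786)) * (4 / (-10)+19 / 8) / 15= 158 / 7125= 0.02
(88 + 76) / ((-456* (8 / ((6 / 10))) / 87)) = -2.35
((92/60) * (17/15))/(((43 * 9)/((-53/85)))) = -1219/435375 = -0.00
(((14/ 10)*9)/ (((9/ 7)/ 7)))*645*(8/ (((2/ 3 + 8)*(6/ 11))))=973434/ 13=74879.54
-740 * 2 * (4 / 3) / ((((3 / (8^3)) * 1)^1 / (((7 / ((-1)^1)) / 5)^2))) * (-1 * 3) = 29704192 / 15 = 1980279.47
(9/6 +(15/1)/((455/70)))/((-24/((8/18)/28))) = -11/4368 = -0.00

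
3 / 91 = 0.03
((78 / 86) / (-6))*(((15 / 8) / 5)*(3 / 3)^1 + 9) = -975 / 688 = -1.42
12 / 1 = 12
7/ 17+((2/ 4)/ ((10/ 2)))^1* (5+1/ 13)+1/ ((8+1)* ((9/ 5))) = 0.98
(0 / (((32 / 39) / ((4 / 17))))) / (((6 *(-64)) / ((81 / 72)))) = 0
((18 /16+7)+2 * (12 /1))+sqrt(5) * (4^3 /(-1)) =257 /8 -64 * sqrt(5) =-110.98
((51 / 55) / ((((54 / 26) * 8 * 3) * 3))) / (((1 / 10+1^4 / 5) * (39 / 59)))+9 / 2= 145345 / 32076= 4.53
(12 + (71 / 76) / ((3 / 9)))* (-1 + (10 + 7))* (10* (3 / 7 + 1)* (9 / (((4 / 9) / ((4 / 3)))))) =12150000 / 133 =91353.38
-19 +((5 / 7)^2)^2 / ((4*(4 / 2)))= -364327 / 19208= -18.97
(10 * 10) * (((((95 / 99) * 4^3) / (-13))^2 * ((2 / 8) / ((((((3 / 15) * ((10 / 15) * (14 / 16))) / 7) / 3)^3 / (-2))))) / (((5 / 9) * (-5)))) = 47908454400000 / 20449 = 2342826270.23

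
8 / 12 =2 / 3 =0.67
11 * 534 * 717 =4211658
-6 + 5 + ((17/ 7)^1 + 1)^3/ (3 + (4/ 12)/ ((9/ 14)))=340663/ 32585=10.45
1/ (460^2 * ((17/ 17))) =1/ 211600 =0.00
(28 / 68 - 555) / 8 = -69.32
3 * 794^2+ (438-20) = 1891726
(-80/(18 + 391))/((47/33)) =-2640/19223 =-0.14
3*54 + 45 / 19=3123 / 19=164.37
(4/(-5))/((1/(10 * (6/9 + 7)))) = -184/3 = -61.33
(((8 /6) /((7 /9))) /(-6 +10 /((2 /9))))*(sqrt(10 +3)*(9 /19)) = 36*sqrt(13) /1729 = 0.08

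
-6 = -6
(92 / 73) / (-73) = -92 / 5329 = -0.02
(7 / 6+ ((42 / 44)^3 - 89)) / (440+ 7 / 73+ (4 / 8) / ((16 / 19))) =-811165780 / 4110597843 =-0.20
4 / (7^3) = 4 / 343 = 0.01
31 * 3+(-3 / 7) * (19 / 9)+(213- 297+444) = 9494 / 21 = 452.10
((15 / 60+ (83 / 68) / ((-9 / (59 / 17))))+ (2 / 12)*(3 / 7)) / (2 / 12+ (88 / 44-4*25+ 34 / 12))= 0.00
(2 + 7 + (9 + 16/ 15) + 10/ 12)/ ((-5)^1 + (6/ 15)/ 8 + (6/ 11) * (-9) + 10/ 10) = -4378/ 1949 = -2.25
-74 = -74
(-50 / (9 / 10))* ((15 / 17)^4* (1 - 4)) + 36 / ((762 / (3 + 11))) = 1078578264 / 10607167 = 101.68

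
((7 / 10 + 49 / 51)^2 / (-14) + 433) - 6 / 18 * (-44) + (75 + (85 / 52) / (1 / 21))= 3765392519 / 6762600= 556.80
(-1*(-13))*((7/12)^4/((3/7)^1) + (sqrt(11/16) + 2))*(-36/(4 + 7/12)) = -1835899/7920 - 1404*sqrt(11)/55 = -316.47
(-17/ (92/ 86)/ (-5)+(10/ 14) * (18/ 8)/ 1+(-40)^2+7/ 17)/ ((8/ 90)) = 790816437/ 43792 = 18058.47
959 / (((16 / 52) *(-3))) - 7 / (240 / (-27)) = -249151 / 240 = -1038.13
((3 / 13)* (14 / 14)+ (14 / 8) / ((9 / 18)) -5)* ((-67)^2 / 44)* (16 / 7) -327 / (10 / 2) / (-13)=-132381 / 455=-290.95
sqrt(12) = 2 * sqrt(3) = 3.46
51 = 51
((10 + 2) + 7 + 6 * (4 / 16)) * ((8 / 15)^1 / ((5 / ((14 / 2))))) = 1148 / 75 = 15.31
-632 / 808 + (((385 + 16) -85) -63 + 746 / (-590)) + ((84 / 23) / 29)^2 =3326715134093 / 13255467755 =250.97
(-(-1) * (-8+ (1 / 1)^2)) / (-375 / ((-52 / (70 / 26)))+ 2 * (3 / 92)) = -108836 / 302889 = -0.36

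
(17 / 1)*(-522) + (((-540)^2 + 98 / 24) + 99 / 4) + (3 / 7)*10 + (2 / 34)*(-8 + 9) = 201890053 / 714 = 282759.18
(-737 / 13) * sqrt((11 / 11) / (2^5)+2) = -737 * sqrt(130) / 104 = -80.80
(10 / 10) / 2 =1 / 2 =0.50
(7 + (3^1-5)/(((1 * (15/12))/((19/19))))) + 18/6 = 42/5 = 8.40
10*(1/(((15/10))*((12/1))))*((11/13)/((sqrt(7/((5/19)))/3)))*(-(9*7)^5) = -2599238565*sqrt(665)/247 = -271368860.75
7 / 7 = 1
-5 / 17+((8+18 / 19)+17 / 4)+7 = 25715 / 1292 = 19.90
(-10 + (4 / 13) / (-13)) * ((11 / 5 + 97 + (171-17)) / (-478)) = 5.31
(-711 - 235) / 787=-946 / 787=-1.20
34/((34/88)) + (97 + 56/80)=1857/10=185.70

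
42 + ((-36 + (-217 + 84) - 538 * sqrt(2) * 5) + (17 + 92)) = -2690 * sqrt(2) - 18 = -3822.23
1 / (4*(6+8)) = 1 / 56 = 0.02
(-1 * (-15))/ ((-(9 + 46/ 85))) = -1275/ 811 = -1.57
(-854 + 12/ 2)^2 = 719104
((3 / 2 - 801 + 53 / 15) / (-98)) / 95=23879 / 279300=0.09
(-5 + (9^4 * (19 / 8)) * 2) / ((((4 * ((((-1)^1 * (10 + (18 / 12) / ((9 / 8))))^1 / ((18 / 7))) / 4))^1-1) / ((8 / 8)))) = -3365253 / 584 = -5762.42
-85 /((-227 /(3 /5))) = 51 /227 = 0.22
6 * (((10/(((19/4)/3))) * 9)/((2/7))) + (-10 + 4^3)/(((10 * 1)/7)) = 116991/95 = 1231.48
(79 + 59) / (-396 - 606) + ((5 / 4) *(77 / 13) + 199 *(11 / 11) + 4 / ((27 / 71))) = 50829061 / 234468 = 216.78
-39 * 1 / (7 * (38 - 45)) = 39 / 49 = 0.80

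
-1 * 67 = -67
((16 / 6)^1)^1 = 8 / 3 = 2.67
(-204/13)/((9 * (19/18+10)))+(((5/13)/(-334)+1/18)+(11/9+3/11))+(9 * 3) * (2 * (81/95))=14825719583/312556365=47.43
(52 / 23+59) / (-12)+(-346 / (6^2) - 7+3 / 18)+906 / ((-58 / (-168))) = 62496665 / 24012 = 2602.73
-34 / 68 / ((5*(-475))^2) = -1 / 11281250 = -0.00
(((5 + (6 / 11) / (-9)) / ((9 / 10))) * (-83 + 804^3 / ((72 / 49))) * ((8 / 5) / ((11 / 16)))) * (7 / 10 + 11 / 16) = 6826073098736 / 1089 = 6268203029.14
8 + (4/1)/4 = 9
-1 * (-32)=32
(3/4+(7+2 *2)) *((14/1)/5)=329/10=32.90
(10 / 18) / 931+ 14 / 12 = 1.17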